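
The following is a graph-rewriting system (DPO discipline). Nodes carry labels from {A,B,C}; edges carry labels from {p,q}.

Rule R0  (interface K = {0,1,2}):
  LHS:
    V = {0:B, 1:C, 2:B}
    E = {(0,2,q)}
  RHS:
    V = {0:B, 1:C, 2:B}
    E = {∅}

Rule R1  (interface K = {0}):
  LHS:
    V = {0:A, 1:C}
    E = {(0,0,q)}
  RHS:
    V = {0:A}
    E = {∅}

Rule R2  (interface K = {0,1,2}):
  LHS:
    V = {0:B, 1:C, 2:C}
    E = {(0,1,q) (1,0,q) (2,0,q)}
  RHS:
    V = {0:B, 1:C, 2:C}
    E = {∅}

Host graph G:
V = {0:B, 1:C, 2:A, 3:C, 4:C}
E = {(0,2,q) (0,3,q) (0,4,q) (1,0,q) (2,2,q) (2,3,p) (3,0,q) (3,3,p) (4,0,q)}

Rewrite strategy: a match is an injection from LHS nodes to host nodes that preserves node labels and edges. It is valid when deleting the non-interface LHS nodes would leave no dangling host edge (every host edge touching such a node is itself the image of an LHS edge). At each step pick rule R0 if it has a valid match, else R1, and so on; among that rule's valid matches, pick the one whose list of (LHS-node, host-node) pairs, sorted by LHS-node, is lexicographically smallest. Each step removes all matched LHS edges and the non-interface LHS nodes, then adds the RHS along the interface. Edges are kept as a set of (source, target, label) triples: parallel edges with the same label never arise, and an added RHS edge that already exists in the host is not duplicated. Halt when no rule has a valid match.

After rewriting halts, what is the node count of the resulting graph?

Answer: 4

Rewrite trace:
initial: |V|=5 |E|=9  E = 0-q->2 0-q->3 0-q->4 1-q->0 2-q->2 2-p->3 3-q->0 3-p->3 4-q->0
step 1: apply R2 at {0↦0, 1↦3, 2↦1}  → |V|=5 |E|=6  E = 0-q->2 0-q->4 2-q->2 2-p->3 3-p->3 4-q->0
step 2: apply R1 at {0↦2, 1↦1}  → |V|=4 |E|=5  E = 0-q->2 0-q->4 2-p->3 3-p->3 4-q->0
normal form: no rule applies after step 2
NF nodes: {0:B, 2:A, 3:C, 4:C}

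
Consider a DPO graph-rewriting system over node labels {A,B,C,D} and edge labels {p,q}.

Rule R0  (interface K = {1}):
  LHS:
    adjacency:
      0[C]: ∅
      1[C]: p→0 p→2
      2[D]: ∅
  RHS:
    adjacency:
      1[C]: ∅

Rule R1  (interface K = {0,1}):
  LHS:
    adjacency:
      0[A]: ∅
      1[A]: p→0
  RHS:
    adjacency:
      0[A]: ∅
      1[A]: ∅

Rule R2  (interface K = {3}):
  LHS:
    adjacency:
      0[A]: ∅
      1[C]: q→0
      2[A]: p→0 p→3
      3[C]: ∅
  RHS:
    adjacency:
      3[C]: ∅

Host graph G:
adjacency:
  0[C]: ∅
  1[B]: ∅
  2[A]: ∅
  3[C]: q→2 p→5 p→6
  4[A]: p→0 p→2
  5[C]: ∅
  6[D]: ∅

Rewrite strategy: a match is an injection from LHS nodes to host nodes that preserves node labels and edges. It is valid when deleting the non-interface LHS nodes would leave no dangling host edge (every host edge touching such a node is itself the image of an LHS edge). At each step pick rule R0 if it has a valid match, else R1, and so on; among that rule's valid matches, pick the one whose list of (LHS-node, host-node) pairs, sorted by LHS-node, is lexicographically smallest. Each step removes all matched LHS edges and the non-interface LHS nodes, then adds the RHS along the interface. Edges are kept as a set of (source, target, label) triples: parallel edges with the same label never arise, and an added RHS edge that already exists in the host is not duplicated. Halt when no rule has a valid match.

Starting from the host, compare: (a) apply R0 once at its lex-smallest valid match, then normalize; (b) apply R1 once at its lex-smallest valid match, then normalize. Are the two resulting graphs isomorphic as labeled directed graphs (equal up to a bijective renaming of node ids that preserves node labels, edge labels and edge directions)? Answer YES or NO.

branch R0-first: apply at {0↦5, 1↦3, 2↦6} → |E|=3, then 1 more step(s) → NF |V|=5 |E|=2 V={0:C, 1:B, 2:A, 3:C, 4:A} E=3-q->2 4-p->0
branch R1-first: apply at {0↦2, 1↦4} → |E|=4, then 1 more step(s) → NF |V|=5 |E|=2 V={0:C, 1:B, 2:A, 3:C, 4:A} E=3-q->2 4-p->0
graphs isomorphic (equal up to label-preserving node renaming)

Answer: YES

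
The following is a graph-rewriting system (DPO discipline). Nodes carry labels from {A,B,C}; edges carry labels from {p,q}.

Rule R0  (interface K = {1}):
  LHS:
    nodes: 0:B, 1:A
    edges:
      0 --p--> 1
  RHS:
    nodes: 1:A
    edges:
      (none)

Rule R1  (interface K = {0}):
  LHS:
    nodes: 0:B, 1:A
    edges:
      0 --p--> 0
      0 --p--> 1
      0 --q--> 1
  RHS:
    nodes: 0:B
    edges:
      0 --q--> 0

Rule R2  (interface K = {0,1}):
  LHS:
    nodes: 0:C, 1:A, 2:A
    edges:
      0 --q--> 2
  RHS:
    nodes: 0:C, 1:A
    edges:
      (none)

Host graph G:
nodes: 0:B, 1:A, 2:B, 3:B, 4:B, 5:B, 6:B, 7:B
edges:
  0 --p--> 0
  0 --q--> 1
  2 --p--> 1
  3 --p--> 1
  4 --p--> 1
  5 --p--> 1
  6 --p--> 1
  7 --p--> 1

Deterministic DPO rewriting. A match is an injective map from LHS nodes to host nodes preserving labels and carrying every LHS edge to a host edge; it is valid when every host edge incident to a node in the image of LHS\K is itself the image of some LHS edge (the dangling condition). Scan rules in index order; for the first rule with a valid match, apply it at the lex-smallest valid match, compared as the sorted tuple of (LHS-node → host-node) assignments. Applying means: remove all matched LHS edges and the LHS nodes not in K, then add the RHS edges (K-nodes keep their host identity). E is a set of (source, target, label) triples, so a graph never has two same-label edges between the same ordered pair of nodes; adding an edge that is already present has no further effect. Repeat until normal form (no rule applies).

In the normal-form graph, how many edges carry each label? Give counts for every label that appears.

Answer: p:1 q:1

Derivation:
initial: |V|=8 |E|=8  E = 0-p->0 0-q->1 2-p->1 3-p->1 4-p->1 5-p->1 6-p->1 7-p->1
step 1: apply R0 at {0↦2, 1↦1}  → |V|=7 |E|=7  E = 0-p->0 0-q->1 3-p->1 4-p->1 5-p->1 6-p->1 7-p->1
step 2: apply R0 at {0↦3, 1↦1}  → |V|=6 |E|=6  E = 0-p->0 0-q->1 4-p->1 5-p->1 6-p->1 7-p->1
step 3: apply R0 at {0↦4, 1↦1}  → |V|=5 |E|=5  E = 0-p->0 0-q->1 5-p->1 6-p->1 7-p->1
step 4: apply R0 at {0↦5, 1↦1}  → |V|=4 |E|=4  E = 0-p->0 0-q->1 6-p->1 7-p->1
step 5: apply R0 at {0↦6, 1↦1}  → |V|=3 |E|=3  E = 0-p->0 0-q->1 7-p->1
step 6: apply R0 at {0↦7, 1↦1}  → |V|=2 |E|=2  E = 0-p->0 0-q->1
final graph: no rule applies after step 6
NF edges: [(0, 0, 'p'), (0, 1, 'q')]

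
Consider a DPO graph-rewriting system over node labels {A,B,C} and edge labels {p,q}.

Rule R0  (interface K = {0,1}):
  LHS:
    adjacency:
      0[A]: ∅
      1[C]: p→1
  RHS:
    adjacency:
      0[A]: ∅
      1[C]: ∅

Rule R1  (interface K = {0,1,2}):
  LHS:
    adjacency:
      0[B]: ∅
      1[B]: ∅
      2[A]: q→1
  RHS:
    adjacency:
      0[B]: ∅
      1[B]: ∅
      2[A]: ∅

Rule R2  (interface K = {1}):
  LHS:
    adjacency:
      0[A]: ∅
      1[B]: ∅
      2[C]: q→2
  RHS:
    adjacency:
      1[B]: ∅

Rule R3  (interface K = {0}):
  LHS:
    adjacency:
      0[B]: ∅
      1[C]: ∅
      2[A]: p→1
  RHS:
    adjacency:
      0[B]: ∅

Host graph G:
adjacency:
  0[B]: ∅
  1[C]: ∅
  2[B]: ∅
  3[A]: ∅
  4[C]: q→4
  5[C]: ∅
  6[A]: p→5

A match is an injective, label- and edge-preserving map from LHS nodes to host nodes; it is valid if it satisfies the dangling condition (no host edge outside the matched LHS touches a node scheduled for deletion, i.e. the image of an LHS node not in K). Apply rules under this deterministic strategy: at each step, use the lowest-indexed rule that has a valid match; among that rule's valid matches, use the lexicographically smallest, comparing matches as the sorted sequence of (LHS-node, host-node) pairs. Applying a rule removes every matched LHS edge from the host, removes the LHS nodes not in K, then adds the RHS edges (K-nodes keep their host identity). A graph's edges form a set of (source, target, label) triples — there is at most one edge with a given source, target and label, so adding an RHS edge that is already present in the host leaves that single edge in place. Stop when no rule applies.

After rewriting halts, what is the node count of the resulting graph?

[0] host  ⇒  7 nodes, 2 edges  {4-q->4 6-p->5}
[1] R2 @ {0↦3, 1↦0, 2↦4}  ⇒  5 nodes, 1 edges  {6-p->5}
[2] R3 @ {0↦0, 1↦5, 2↦6}  ⇒  3 nodes, 0 edges  {∅}
normal form: no rule applies after step 2
NF nodes: {0:B, 1:C, 2:B}

Answer: 3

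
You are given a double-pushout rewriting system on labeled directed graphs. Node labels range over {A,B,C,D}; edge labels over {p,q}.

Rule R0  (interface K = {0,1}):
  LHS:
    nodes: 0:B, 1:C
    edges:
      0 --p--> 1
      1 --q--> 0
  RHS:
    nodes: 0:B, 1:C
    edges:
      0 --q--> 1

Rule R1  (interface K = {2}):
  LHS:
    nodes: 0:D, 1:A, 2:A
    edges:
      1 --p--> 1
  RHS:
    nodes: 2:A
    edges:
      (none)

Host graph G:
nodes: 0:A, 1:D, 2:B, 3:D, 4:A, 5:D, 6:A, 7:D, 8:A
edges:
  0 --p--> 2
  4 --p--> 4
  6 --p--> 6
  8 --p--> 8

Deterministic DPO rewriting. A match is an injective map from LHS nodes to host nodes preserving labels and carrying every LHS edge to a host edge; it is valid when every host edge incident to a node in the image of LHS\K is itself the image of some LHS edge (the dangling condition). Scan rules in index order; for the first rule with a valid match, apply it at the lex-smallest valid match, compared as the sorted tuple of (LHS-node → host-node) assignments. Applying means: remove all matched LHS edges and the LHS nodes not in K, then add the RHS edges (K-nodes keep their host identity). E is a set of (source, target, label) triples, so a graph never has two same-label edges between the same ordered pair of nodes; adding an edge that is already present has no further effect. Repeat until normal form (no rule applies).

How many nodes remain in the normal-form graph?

start.  V:9 E:4  edges: 0-p->2 4-p->4 6-p->6 8-p->8
1. fire R1 via {0↦1, 1↦4, 2↦0}  →  V:7 E:3  edges: 0-p->2 6-p->6 8-p->8
2. fire R1 via {0↦3, 1↦6, 2↦0}  →  V:5 E:2  edges: 0-p->2 8-p->8
3. fire R1 via {0↦5, 1↦8, 2↦0}  →  V:3 E:1  edges: 0-p->2
normal form: no rule applies after step 3
NF nodes: {0:A, 2:B, 7:D}

Answer: 3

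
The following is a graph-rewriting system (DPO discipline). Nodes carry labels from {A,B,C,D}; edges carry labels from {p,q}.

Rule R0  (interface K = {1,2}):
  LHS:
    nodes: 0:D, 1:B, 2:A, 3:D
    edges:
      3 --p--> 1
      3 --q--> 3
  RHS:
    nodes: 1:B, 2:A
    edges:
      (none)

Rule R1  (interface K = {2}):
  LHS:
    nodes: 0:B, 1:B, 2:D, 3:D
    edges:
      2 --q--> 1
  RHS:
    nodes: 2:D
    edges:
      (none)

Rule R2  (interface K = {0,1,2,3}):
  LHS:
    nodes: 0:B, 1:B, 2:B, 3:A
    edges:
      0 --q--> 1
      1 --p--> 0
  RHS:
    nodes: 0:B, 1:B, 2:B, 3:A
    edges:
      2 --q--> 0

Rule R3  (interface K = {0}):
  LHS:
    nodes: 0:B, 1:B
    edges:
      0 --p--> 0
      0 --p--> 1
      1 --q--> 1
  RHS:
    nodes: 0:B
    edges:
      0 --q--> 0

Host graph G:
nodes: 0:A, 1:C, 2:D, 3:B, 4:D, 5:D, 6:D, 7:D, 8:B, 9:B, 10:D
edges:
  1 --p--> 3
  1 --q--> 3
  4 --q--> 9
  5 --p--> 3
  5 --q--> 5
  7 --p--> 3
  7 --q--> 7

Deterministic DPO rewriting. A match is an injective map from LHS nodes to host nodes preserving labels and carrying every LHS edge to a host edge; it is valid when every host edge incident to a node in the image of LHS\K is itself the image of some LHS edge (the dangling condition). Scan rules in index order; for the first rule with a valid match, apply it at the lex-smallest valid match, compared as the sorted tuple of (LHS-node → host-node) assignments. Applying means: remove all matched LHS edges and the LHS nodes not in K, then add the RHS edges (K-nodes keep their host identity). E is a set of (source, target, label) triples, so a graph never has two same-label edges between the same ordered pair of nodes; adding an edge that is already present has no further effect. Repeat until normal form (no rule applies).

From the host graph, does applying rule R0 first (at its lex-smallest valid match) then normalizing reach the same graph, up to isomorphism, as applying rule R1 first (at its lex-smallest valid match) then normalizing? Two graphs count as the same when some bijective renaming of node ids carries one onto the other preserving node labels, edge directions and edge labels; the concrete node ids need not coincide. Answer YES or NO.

branch R0-first: apply at {0↦2, 1↦3, 2↦0, 3↦5} → |E|=5, then 2 more step(s) → NF |V|=4 |E|=2 V={0:A, 1:C, 3:B, 4:D} E=1-p->3 1-q->3
branch R1-first: apply at {0↦8, 1↦9, 2↦4, 3↦2} → |E|=6, then 2 more step(s) → NF |V|=4 |E|=2 V={0:A, 1:C, 3:B, 10:D} E=1-p->3 1-q->3
graphs isomorphic (equal up to label-preserving node renaming)

Answer: YES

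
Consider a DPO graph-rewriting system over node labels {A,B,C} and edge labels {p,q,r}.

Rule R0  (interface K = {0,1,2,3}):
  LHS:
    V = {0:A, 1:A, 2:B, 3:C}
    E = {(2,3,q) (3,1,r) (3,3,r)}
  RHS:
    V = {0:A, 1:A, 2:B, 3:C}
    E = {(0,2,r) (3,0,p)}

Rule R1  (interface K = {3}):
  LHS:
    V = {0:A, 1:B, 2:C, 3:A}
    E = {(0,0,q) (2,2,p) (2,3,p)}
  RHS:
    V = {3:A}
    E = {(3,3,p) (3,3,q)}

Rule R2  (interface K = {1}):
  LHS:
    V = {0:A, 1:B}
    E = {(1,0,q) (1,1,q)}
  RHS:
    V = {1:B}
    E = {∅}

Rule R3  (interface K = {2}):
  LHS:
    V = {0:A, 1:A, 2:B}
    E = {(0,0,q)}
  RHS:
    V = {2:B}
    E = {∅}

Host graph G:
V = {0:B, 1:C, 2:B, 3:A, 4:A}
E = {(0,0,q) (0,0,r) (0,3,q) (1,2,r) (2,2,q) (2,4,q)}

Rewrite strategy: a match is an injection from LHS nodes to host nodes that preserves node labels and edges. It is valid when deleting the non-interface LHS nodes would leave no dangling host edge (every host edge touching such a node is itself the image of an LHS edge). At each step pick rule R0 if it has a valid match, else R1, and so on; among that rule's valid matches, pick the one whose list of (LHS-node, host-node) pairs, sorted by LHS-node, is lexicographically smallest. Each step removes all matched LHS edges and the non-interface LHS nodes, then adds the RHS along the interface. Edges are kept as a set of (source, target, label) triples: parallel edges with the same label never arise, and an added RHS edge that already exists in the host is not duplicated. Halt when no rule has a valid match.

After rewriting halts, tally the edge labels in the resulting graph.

start.  V:5 E:6  edges: 0-q->0 0-r->0 0-q->3 1-r->2 2-q->2 2-q->4
1. fire R2 via {0↦3, 1↦0}  →  V:4 E:4  edges: 0-r->0 1-r->2 2-q->2 2-q->4
2. fire R2 via {0↦4, 1↦2}  →  V:3 E:2  edges: 0-r->0 1-r->2
normal form: no rule applies after step 2
NF edges: [(0, 0, 'r'), (1, 2, 'r')]

Answer: r:2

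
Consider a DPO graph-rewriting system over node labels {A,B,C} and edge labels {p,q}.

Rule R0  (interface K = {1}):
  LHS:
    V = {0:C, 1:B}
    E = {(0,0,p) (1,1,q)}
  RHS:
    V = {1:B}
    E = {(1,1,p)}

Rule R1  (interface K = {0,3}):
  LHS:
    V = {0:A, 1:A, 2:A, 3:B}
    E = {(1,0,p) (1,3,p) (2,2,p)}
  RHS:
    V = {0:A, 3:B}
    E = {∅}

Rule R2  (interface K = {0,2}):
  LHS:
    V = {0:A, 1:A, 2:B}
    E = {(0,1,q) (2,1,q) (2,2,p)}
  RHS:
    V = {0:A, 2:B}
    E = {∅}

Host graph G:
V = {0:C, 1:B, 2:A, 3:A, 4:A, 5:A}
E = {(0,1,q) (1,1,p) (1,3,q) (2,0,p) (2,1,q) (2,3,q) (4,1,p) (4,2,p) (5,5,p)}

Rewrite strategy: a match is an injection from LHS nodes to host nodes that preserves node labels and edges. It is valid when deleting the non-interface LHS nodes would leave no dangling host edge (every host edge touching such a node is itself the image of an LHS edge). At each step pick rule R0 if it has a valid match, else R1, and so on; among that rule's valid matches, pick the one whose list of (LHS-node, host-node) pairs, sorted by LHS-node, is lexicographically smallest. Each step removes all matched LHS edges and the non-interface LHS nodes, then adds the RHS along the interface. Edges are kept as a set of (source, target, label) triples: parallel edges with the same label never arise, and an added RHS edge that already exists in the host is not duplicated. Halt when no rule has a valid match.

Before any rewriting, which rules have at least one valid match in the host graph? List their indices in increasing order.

Answer: [R1,R2]

Derivation:
R0: no valid match — LHS pattern not found
R1: 1 valid match — {0↦2, 1↦4, 2↦5, 3↦1}
R2: 1 valid match — {0↦2, 1↦3, 2↦1}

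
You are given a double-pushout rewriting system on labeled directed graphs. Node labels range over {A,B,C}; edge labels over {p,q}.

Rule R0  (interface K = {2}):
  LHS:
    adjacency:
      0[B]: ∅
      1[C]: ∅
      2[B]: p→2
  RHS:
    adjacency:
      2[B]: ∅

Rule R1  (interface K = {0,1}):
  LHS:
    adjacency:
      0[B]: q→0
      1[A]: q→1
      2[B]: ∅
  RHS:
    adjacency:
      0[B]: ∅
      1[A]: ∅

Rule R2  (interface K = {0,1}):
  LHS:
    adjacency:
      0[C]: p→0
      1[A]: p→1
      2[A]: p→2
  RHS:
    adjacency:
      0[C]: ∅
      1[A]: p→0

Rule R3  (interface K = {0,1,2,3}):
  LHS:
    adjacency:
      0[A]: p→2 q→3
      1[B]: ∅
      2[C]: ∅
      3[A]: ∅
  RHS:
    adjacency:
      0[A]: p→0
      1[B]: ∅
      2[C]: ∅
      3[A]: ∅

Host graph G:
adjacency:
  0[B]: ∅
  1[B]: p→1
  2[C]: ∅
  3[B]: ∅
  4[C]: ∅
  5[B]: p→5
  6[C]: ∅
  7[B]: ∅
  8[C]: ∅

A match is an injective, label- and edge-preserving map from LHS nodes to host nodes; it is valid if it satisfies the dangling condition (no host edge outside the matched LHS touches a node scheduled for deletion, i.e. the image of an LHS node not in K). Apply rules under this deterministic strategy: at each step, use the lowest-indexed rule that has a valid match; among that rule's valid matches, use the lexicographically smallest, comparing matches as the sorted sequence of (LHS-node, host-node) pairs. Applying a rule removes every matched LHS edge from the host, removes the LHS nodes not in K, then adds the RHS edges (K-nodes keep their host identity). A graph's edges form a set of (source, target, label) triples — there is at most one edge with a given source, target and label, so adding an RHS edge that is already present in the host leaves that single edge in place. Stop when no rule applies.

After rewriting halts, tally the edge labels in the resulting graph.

start.  V:9 E:2  edges: 1-p->1 5-p->5
1. fire R0 via {0↦0, 1↦2, 2↦1}  →  V:7 E:1  edges: 5-p->5
2. fire R0 via {0↦1, 1↦4, 2↦5}  →  V:5 E:0  edges: ∅
normal form: no rule applies after step 2
NF edges: []

Answer: (no edges)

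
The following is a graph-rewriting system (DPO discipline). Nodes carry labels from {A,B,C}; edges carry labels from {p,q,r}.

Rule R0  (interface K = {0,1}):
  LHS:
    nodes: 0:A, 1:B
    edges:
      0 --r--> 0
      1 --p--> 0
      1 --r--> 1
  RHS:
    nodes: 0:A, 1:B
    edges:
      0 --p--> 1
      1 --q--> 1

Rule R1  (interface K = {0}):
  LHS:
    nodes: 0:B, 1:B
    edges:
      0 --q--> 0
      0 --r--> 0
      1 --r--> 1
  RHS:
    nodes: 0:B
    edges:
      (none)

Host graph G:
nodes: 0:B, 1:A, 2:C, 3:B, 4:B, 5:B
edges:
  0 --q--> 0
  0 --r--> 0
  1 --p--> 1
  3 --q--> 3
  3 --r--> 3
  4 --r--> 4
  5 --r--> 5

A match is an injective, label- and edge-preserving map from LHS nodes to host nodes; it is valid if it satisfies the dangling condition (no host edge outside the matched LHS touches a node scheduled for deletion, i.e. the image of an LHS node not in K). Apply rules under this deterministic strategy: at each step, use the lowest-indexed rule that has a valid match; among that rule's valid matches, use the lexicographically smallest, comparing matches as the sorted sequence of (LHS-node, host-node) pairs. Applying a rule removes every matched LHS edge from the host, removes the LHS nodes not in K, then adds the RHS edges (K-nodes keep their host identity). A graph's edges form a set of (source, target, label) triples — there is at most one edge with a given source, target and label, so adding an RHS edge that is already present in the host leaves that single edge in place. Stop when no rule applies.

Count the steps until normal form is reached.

[0] host  ⇒  6 nodes, 7 edges  {0-q->0 0-r->0 1-p->1 3-q->3 3-r->3 4-r->4 5-r->5}
[1] R1 @ {0↦0, 1↦4}  ⇒  5 nodes, 4 edges  {1-p->1 3-q->3 3-r->3 5-r->5}
[2] R1 @ {0↦3, 1↦5}  ⇒  4 nodes, 1 edges  {1-p->1}
normal form: no rule applies after step 2

Answer: 2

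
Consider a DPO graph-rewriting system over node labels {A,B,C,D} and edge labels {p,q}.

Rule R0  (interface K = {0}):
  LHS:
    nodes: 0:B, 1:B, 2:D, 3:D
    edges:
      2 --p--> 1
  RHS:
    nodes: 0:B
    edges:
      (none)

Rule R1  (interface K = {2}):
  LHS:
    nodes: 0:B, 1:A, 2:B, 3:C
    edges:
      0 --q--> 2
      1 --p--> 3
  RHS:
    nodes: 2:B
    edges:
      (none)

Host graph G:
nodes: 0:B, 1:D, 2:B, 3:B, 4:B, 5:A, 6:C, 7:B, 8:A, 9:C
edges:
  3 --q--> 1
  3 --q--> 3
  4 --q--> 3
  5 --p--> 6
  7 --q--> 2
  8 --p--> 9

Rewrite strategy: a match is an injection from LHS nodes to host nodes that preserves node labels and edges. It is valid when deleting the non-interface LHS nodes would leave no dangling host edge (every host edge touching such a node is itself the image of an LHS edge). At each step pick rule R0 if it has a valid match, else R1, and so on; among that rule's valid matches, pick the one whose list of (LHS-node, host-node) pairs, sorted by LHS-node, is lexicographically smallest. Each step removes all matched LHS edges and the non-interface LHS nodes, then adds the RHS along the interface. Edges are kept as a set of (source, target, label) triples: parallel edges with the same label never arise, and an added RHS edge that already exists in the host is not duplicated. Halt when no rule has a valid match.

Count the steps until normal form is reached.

initial: |V|=10 |E|=6  E = 3-q->1 3-q->3 4-q->3 5-p->6 7-q->2 8-p->9
step 1: apply R1 at {0↦4, 1↦5, 2↦3, 3↦6}  → |V|=7 |E|=4  E = 3-q->1 3-q->3 7-q->2 8-p->9
step 2: apply R1 at {0↦7, 1↦8, 2↦2, 3↦9}  → |V|=4 |E|=2  E = 3-q->1 3-q->3
normal form: no rule applies after step 2

Answer: 2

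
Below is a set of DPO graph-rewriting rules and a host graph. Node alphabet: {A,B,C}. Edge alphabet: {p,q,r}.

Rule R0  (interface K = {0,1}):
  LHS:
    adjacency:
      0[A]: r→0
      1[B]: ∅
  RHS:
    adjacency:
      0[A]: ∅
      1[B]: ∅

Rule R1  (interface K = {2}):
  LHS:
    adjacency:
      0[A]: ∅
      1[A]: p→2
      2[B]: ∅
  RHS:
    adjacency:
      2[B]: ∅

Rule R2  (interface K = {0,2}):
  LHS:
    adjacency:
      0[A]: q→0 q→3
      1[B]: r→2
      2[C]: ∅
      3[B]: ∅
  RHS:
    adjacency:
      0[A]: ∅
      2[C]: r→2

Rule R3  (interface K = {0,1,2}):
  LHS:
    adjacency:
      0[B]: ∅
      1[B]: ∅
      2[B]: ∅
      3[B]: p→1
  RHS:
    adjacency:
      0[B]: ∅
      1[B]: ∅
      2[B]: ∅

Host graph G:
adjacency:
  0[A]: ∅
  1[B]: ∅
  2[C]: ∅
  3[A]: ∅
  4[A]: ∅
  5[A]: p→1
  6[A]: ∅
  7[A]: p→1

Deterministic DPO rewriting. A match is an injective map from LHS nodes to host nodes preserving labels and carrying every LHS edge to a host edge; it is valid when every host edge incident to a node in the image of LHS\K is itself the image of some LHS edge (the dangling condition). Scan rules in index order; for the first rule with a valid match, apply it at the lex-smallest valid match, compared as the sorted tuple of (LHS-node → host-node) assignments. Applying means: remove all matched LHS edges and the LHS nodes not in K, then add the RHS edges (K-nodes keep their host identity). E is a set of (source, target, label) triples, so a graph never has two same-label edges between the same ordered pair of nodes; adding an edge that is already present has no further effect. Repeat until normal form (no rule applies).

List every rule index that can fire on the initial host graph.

Answer: [R1]

Rewrite trace:
R0: no valid match — LHS pattern not found
R1: 8 valid matches — {0↦0, 1↦5, 2↦1}, {0↦0, 1↦7, 2↦1}, {0↦3, 1↦5, 2↦1} (+5 more)
R2: no valid match — LHS pattern not found
R3: no valid match — LHS pattern not found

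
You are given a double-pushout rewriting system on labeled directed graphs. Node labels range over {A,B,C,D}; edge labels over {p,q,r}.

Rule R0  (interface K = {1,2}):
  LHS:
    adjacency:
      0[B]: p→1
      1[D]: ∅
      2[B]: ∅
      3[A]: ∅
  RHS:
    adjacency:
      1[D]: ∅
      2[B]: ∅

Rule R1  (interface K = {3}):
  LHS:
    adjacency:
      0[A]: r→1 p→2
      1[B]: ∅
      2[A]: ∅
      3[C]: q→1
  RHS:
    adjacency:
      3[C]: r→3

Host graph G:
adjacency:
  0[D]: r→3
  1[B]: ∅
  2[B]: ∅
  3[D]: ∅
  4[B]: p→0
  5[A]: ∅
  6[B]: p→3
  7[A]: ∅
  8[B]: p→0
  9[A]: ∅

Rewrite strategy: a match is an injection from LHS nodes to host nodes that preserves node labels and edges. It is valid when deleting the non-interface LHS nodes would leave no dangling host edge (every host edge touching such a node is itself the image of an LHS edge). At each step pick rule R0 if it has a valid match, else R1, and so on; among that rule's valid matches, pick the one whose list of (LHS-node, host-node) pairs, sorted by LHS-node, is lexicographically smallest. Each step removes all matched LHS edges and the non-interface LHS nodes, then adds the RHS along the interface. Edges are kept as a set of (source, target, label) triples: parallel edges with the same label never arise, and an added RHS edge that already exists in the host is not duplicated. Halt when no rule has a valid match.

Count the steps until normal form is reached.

start.  V:10 E:4  edges: 0-r->3 4-p->0 6-p->3 8-p->0
1. fire R0 via {0↦4, 1↦0, 2↦1, 3↦5}  →  V:8 E:3  edges: 0-r->3 6-p->3 8-p->0
2. fire R0 via {0↦6, 1↦3, 2↦1, 3↦7}  →  V:6 E:2  edges: 0-r->3 8-p->0
3. fire R0 via {0↦8, 1↦0, 2↦1, 3↦9}  →  V:4 E:1  edges: 0-r->3
normal form: no rule applies after step 3

Answer: 3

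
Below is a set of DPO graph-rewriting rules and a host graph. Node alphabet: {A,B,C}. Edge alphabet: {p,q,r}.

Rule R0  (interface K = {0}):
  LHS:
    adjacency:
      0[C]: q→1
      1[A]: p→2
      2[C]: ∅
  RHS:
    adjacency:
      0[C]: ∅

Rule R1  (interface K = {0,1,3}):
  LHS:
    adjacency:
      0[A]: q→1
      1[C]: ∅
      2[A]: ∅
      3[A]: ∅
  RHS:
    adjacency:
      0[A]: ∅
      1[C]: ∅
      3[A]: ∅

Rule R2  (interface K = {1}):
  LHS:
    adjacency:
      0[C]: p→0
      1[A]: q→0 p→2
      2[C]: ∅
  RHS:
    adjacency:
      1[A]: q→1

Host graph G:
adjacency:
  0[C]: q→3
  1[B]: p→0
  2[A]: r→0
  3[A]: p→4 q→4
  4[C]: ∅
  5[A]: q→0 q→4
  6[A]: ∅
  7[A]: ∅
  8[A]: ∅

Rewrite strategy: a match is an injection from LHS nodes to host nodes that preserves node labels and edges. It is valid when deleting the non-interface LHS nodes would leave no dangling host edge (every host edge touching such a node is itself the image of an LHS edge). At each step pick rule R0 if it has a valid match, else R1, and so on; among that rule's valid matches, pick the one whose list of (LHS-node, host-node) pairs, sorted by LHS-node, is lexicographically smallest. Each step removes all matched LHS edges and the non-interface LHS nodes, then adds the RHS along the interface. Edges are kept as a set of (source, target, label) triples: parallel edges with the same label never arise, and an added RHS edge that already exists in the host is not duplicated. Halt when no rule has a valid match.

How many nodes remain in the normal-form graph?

start.  V:9 E:7  edges: 0-q->3 1-p->0 2-r->0 3-p->4 3-q->4 5-q->0 5-q->4
1. fire R1 via {0↦3, 1↦4, 2↦6, 3↦2}  →  V:8 E:6  edges: 0-q->3 1-p->0 2-r->0 3-p->4 5-q->0 5-q->4
2. fire R1 via {0↦5, 1↦0, 2↦7, 3↦2}  →  V:7 E:5  edges: 0-q->3 1-p->0 2-r->0 3-p->4 5-q->4
3. fire R1 via {0↦5, 1↦4, 2↦8, 3↦2}  →  V:6 E:4  edges: 0-q->3 1-p->0 2-r->0 3-p->4
4. fire R0 via {0↦0, 1↦3, 2↦4}  →  V:4 E:2  edges: 1-p->0 2-r->0
normal form: no rule applies after step 4
NF nodes: {0:C, 1:B, 2:A, 5:A}

Answer: 4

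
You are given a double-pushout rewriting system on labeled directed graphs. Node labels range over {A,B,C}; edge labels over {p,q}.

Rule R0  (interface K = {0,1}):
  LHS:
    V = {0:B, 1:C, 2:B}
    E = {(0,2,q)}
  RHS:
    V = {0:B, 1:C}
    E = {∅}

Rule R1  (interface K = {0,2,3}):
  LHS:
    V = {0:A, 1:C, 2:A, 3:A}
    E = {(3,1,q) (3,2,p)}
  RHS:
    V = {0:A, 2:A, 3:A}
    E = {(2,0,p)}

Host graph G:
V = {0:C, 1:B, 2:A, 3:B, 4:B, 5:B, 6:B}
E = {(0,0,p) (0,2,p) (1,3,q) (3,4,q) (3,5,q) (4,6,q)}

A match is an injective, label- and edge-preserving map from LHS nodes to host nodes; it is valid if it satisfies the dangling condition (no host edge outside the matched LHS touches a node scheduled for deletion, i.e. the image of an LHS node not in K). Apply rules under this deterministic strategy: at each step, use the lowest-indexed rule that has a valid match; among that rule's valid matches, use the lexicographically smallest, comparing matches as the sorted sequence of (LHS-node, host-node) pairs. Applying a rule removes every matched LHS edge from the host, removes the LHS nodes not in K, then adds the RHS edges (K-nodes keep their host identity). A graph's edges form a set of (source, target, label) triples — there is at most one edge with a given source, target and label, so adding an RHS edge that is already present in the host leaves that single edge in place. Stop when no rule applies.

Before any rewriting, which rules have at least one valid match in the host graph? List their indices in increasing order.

Answer: [R0]

Steps:
R0: 2 valid matches — {0↦3, 1↦0, 2↦5}, {0↦4, 1↦0, 2↦6}
R1: no valid match — LHS pattern not found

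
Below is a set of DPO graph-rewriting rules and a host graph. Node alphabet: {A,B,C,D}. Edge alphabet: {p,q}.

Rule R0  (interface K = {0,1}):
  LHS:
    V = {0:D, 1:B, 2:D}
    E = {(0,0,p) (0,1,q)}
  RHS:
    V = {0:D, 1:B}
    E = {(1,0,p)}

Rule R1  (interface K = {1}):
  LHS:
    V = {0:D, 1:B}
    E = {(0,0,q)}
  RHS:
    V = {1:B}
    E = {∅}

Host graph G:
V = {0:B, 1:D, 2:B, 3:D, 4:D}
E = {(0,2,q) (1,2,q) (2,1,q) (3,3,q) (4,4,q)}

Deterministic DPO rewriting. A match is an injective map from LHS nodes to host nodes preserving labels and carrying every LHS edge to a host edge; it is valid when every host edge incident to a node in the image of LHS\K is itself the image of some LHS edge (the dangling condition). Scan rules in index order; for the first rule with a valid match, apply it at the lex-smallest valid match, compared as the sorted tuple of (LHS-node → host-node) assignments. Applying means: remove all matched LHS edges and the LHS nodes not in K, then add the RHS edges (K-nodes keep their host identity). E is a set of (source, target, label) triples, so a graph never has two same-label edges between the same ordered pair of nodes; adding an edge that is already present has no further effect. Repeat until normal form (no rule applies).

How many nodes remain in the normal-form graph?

[0] host  ⇒  5 nodes, 5 edges  {0-q->2 1-q->2 2-q->1 3-q->3 4-q->4}
[1] R1 @ {0↦3, 1↦0}  ⇒  4 nodes, 4 edges  {0-q->2 1-q->2 2-q->1 4-q->4}
[2] R1 @ {0↦4, 1↦0}  ⇒  3 nodes, 3 edges  {0-q->2 1-q->2 2-q->1}
final graph: no rule applies after step 2
NF nodes: {0:B, 1:D, 2:B}

Answer: 3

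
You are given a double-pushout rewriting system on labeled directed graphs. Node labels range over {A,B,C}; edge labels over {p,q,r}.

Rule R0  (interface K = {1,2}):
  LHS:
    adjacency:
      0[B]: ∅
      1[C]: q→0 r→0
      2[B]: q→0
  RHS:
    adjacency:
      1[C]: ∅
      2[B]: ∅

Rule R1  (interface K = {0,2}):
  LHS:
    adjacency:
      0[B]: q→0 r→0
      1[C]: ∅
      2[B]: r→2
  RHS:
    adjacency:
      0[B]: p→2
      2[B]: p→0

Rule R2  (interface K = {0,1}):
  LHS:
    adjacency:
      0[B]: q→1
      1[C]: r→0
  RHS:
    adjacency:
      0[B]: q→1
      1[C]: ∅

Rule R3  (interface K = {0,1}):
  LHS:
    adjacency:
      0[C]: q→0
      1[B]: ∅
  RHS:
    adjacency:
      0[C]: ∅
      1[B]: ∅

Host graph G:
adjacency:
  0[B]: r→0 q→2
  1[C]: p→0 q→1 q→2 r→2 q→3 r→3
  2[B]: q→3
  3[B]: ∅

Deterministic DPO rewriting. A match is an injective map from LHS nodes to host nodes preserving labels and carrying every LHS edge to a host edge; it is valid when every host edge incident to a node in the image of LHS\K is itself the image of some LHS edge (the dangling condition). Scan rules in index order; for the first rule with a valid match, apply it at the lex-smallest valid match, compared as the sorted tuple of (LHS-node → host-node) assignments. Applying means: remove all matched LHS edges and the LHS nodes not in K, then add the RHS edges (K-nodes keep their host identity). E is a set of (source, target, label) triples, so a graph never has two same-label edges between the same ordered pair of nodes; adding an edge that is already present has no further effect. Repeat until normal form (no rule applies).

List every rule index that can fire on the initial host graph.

Answer: [R0,R3]

Steps:
R0: 1 valid match — {0↦3, 1↦1, 2↦2}
R1: no valid match — LHS pattern not found
R2: no valid match — LHS pattern not found
R3: 3 valid matches — {0↦1, 1↦0}, {0↦1, 1↦2}, {0↦1, 1↦3}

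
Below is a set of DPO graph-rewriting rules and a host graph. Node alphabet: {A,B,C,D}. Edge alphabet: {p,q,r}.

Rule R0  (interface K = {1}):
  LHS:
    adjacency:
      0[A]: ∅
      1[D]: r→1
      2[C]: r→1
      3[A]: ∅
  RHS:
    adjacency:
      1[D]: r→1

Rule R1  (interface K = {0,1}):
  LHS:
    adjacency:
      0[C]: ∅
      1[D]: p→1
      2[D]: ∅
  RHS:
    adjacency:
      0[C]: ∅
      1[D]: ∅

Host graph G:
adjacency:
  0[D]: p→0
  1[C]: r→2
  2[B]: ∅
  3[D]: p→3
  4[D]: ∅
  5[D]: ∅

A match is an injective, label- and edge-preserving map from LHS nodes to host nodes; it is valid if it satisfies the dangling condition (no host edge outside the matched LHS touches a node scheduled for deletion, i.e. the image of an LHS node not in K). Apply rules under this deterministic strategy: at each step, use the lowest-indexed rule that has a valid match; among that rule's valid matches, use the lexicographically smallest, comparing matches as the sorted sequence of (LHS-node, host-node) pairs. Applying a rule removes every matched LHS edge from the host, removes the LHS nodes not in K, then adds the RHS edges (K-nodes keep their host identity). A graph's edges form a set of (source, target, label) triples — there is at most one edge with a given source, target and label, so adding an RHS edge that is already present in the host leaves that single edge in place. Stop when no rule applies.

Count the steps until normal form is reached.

initial: |V|=6 |E|=3  E = 0-p->0 1-r->2 3-p->3
step 1: apply R1 at {0↦1, 1↦0, 2↦4}  → |V|=5 |E|=2  E = 1-r->2 3-p->3
step 2: apply R1 at {0↦1, 1↦3, 2↦0}  → |V|=4 |E|=1  E = 1-r->2
halt: no rule applies after step 2

Answer: 2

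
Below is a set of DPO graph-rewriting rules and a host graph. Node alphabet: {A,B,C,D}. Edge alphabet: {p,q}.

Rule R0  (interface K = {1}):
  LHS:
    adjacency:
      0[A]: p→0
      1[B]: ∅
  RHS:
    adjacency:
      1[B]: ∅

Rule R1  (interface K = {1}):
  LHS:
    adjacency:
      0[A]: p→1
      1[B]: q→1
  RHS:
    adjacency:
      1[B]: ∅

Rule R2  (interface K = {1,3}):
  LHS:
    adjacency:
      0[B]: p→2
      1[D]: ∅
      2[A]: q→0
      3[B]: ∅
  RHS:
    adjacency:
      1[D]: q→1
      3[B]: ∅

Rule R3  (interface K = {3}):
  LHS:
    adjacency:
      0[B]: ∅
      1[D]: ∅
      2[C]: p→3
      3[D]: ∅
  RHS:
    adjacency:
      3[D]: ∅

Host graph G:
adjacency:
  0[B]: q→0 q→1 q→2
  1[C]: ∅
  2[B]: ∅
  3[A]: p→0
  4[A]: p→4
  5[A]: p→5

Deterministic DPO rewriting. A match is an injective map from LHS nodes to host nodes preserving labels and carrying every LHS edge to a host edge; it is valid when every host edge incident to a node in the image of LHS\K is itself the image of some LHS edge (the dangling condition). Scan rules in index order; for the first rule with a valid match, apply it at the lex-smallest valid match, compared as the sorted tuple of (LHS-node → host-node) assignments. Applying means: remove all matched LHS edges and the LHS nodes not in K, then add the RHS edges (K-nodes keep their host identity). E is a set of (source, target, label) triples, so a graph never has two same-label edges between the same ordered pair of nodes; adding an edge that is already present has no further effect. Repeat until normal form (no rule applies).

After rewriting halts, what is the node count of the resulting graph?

initial: |V|=6 |E|=6  E = 0-q->0 0-q->1 0-q->2 3-p->0 4-p->4 5-p->5
step 1: apply R0 at {0↦4, 1↦0}  → |V|=5 |E|=5  E = 0-q->0 0-q->1 0-q->2 3-p->0 5-p->5
step 2: apply R0 at {0↦5, 1↦0}  → |V|=4 |E|=4  E = 0-q->0 0-q->1 0-q->2 3-p->0
step 3: apply R1 at {0↦3, 1↦0}  → |V|=3 |E|=2  E = 0-q->1 0-q->2
normal form: no rule applies after step 3
NF nodes: {0:B, 1:C, 2:B}

Answer: 3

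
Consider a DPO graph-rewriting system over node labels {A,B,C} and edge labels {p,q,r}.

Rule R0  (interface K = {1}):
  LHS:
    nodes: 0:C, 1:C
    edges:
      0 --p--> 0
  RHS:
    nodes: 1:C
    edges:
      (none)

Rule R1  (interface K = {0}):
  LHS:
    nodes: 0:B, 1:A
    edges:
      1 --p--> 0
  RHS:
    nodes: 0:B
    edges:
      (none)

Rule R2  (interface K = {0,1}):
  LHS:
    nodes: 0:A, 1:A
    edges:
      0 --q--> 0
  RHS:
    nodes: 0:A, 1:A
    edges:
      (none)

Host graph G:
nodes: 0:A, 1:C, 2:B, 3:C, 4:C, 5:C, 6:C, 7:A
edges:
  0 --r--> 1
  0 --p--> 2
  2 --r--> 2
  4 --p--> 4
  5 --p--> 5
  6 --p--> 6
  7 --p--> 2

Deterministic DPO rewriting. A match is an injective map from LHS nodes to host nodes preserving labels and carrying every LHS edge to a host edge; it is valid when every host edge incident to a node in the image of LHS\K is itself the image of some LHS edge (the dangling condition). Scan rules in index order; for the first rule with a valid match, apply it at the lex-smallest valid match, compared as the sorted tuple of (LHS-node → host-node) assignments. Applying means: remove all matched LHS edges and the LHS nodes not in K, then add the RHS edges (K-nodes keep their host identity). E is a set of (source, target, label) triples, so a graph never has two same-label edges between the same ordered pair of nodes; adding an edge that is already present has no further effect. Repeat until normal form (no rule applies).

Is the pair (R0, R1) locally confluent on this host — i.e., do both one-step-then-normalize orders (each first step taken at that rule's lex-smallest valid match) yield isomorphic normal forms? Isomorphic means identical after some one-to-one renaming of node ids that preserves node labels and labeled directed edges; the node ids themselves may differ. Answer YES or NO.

Answer: YES

Rewrite trace:
branch R0-first: apply at {0↦4, 1↦1} → |E|=6, then 3 more step(s) → NF |V|=4 |E|=3 V={0:A, 1:C, 2:B, 3:C} E=0-r->1 0-p->2 2-r->2
branch R1-first: apply at {0↦2, 1↦7} → |E|=6, then 3 more step(s) → NF |V|=4 |E|=3 V={0:A, 1:C, 2:B, 3:C} E=0-r->1 0-p->2 2-r->2
graphs isomorphic (equal up to label-preserving node renaming)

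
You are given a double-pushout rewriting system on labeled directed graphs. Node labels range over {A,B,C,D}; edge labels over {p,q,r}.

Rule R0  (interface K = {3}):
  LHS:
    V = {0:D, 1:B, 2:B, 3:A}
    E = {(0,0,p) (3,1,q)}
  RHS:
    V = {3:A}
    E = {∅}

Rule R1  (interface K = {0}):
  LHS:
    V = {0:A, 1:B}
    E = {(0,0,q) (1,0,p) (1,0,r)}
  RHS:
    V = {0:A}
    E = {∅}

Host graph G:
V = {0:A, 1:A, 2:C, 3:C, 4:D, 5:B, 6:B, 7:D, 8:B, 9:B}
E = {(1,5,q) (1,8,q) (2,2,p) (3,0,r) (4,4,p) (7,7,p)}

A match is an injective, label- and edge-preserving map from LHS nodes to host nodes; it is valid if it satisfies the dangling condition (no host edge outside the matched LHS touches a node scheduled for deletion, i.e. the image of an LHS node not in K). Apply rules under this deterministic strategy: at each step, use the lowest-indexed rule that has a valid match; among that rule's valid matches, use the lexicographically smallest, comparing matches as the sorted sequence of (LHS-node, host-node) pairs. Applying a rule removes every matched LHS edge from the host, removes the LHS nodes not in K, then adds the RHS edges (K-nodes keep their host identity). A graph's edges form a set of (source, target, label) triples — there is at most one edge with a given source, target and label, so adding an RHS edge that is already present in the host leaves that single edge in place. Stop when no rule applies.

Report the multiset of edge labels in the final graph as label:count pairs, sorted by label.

Answer: p:1 r:1

Rewrite trace:
initial: |V|=10 |E|=6  E = 1-q->5 1-q->8 2-p->2 3-r->0 4-p->4 7-p->7
step 1: apply R0 at {0↦4, 1↦5, 2↦6, 3↦1}  → |V|=7 |E|=4  E = 1-q->8 2-p->2 3-r->0 7-p->7
step 2: apply R0 at {0↦7, 1↦8, 2↦9, 3↦1}  → |V|=4 |E|=2  E = 2-p->2 3-r->0
halt: no rule applies after step 2
NF edges: [(2, 2, 'p'), (3, 0, 'r')]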